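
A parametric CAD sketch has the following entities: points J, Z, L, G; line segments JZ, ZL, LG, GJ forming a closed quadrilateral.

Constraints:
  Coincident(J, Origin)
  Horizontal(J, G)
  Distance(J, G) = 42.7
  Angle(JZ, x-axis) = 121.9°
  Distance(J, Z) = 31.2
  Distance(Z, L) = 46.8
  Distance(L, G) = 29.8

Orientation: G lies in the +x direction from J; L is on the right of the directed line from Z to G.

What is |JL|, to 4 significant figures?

16.74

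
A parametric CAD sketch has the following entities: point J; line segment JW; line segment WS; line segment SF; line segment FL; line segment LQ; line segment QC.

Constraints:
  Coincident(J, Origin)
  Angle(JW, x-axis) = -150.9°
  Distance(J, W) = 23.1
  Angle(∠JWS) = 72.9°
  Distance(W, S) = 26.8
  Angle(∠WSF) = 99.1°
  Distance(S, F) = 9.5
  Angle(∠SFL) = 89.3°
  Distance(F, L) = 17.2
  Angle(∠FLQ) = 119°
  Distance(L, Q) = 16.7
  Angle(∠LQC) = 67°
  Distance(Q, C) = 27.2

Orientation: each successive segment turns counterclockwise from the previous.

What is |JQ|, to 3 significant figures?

24.1

∠SFL = 89.3° gives FL at 128° from the x-axis; with |FL| = 17.2, L = (-3.81, -10.5). ∠FLQ = 119.0° gives LQ at -171° from the x-axis; with |LQ| = 16.7, Q = (-20.3, -13.0). Then |JQ| = |Q − J| = 24.1.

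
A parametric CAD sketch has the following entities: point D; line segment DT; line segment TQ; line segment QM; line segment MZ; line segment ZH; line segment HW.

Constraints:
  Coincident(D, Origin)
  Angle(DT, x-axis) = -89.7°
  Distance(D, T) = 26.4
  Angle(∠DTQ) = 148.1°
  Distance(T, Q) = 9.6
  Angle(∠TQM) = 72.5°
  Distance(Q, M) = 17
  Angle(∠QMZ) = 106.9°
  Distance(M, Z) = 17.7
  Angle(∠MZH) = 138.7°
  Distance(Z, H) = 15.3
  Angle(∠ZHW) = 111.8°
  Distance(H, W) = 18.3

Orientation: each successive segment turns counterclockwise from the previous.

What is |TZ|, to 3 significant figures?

20.8

D is at the origin; DT runs at -89.7° with length 26.4, so T = (0.138, -26.4). ∠DTQ = 148.1° gives TQ at -57.8° from the x-axis; with |TQ| = 9.6, Q = (5.25, -34.5). ∠TQM = 72.5° gives QM at 49.7° from the x-axis; with |QM| = 17.0, M = (16.2, -21.6). ∠QMZ = 106.9° gives MZ at 123° from the x-axis; with |MZ| = 17.7, Z = (6.66, -6.68). Then |TZ| = |Z − T| = 20.8.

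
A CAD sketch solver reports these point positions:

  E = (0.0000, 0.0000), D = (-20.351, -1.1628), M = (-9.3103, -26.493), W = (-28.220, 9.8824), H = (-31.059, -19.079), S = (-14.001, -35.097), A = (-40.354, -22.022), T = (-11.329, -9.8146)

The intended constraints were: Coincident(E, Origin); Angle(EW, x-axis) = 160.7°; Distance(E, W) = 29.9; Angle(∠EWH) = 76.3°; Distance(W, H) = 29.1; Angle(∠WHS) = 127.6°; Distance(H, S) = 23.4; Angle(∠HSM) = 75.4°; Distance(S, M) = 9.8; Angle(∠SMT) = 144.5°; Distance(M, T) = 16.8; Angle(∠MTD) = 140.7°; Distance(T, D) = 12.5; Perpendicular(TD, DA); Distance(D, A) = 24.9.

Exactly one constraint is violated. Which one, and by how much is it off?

Distance(D, A) = 24.9 — off by 4.00.

E = (0.00, 0.00) ✓; EW at 160.7° ✓; |EW| = 29.90 ✓; ∠EWH = 76.30° ✓; |WH| = 29.10 ✓; ∠WHS = 127.6° ✓; |HS| = 23.40 ✓; ∠HSM = 75.40° ✓; |SM| = 9.800 ✓; ∠SMT = 144.5° ✓; |MT| = 16.80 ✓; ∠MTD = 140.7° ✓; |TD| = 12.50 ✓; ∠(TD, DA) = 90.00° ✓; |DA| = 28.90 ✗.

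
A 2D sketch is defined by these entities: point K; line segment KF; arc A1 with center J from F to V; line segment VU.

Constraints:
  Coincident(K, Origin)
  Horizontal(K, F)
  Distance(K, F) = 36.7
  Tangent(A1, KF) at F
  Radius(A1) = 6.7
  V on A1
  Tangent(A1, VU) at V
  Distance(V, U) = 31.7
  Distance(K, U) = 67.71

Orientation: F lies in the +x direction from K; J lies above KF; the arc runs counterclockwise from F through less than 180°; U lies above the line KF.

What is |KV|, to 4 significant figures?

41.89

K is at the origin; KF is horizontal with |KF| = 36.7 and F on the +x side, so F = (36.70, 0.000). Tangency of A1 to KF means the radius JF is perpendicular to KF, so J = F + (0, 6.7) = (36.70, 6.700). Since JV ⟂ VU (tangency), |JU| = √(6.7² + 31.7²) = 32.40 regardless of where V sits on A1. So U lies on both circle(K, 67.71) and circle(J, 32.40); the above-KF intersection is U = (62.26, 26.61). V is the foot of the tangent from U: V = (41.82, 2.379).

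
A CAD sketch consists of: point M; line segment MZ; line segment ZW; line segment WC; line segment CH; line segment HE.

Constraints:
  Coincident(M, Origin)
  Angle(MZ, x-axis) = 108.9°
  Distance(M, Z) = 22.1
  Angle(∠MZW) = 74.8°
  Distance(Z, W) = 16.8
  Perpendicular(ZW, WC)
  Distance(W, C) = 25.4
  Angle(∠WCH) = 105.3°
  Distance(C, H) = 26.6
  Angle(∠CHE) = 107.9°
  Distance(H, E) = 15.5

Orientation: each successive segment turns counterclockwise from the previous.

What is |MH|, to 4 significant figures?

18.38

M is at the origin; MZ runs at 108.9° with length 22.1, so Z = (-7.159, 20.91). ∠MZW = 74.8° gives ZW at -145.9° from the x-axis; with |ZW| = 16.8, W = (-21.07, 11.49). ZW is perpendicular to WC, so WC runs at -55.90°; with |WC| = 25.4, C = (-6.830, -9.543). ∠WCH = 105.3° gives CH at 18.80° from the x-axis; with |CH| = 26.6, H = (18.35, -0.9707). Then |MH| = |H − M| = 18.38.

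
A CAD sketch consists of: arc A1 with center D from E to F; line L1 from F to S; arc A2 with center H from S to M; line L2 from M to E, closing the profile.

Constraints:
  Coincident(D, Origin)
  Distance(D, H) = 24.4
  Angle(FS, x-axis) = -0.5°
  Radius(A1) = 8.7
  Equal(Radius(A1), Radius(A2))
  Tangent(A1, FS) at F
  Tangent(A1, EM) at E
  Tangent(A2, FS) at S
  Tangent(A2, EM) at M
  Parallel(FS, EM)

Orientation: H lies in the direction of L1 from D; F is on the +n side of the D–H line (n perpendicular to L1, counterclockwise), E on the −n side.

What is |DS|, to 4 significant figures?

25.90

The slot axis is L1's direction at -0.5°, so u = (cos -0.5°, sin -0.5°) = (1.000, -0.008727) and n = (−sin -0.5°, cos -0.5°) = (0.008727, 1.000). D is at the origin and H lies 24.4 along u from D, so H = 24.4·u = (24.40, -0.2129). Tangency of A1 to both parallel lines with radius 8.7 puts F and E at D ± 8.7·n: F = (0.07592, 8.700), E = (-0.07592, -8.700). Equal radii place S and M the same way about H: S = H + 8.7·n = (24.47, 8.487), M = H − 8.7·n = (24.32, -8.913). Then |DS| = |S − D| = 25.90.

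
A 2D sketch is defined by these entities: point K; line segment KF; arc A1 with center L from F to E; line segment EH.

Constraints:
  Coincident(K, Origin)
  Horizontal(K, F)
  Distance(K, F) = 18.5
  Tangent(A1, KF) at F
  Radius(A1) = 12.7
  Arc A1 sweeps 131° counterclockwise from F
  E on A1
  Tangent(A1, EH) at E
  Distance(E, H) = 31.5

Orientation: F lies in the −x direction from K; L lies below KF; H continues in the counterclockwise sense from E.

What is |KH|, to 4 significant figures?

45.42

K is at the origin; KF is horizontal with |KF| = 18.5 and F on the −x side, so F = (-18.50, 0.000). Tangency of A1 to KF means the radius LF is perpendicular to KF, so L = F + (0, -12.7) = (-18.50, -12.70). On A1, F sits at bearing 90° from L; a 131° counterclockwise sweep puts E at bearing 221°, so E = L + 12.7·(cos 221°, sin 221°) = (-28.08, -21.03). A1 meets EH tangentially, so LE is at right angles to EH, so EH runs along (−sin 221°, cos 221°); with |EH| = 31.5, H = (-7.419, -44.81). Then |KH| = |H − K| = 45.42.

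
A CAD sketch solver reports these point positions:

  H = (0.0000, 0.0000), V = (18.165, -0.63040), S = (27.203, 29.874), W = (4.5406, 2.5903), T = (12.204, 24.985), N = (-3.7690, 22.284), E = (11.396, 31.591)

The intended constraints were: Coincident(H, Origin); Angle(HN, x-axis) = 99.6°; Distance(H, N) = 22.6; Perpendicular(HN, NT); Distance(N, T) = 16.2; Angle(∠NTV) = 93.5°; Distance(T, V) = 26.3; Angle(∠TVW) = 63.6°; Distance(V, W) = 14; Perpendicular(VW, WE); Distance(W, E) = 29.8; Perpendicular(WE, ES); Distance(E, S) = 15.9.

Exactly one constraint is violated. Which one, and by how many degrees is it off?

Perpendicular(WE, ES) — off by 7.10°.

H = (0.00, 0.00) ✓; HN at 99.60° ✓; |HN| = 22.60 ✓; ∠(HN, NT) = 90.00° ✓; |NT| = 16.20 ✓; ∠NTV = 93.50° ✓; |TV| = 26.30 ✓; ∠TVW = 63.60° ✓; |VW| = 14.00 ✓; ∠(VW, WE) = 90.00° ✓; |WE| = 29.80 ✓; ∠(WE, ES) = 82.90° ✗; |ES| = 15.90 ✓.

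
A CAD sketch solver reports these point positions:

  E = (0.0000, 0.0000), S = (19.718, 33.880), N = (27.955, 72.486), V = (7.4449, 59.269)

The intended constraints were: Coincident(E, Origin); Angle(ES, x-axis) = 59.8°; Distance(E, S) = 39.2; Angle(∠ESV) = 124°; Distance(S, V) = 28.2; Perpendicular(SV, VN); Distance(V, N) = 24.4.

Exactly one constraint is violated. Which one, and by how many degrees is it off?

Perpendicular(SV, VN) — off by 7.00°.

E = (0.00, 0.00) ✓; ES at 59.80° ✓; |ES| = 39.20 ✓; ∠ESV = 124.0° ✓; |SV| = 28.20 ✓; ∠(SV, VN) = 83.00° ✗; |VN| = 24.40 ✓.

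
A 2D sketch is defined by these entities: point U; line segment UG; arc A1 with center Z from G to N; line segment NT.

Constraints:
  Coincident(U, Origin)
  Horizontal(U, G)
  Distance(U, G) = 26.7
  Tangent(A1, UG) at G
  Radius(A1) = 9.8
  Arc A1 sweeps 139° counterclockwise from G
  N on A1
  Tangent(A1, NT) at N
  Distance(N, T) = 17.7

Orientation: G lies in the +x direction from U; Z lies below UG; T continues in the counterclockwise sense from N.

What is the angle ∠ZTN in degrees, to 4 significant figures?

28.97°

On A1, G sits at bearing 90° from Z; a 139° counterclockwise sweep puts N at bearing 229°, so N = Z + 9.8·(cos 229°, sin 229°) = (20.27, -17.20). A1 meets NT tangentially, so ZN is at right angles to NT, so NT runs along (−sin 229°, cos 229°); with |NT| = 17.7, T = (33.63, -28.81). Then cos ∠ZTN = TZ·TN / (|TZ||TN|), giving 28.97°.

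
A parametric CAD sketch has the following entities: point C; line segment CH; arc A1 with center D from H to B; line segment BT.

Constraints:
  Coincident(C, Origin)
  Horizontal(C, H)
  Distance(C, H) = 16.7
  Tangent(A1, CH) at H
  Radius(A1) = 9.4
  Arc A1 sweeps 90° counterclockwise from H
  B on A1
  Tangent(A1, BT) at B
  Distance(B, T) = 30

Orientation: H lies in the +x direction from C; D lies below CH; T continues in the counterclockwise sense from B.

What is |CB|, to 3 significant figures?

11.9

C is at the origin; C and H share the same y with |CH| = 16.7 and H on the +x side, so H = (16.7, 0.00). Since A1 is tangent to CH there, DH ⟂ CH, so D = H + (0, -9.4) = (16.7, -9.40). On A1, H sits at bearing 90° from D; a 90° counterclockwise sweep puts B at bearing 180°, so B = D + 9.4·(cos 180°, sin 180°) = (7.30, -9.40). Then |CB| = |B − C| = 11.9.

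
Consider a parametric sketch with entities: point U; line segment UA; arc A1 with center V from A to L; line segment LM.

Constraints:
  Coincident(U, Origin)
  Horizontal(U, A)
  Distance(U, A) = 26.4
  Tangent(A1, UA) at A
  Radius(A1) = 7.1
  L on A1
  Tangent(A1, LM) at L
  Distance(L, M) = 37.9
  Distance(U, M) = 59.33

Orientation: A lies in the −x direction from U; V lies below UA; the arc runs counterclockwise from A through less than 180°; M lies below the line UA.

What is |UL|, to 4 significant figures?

33.82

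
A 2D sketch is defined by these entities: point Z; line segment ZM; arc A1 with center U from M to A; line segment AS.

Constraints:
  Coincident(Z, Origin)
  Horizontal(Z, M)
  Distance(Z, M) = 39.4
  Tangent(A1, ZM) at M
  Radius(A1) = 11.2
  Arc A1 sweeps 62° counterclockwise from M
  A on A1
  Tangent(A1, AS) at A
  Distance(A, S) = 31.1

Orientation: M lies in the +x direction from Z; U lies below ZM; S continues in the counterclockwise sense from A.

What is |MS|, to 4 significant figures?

41.42

Z is at the origin; ZM is horizontal with |ZM| = 39.4 and M on the +x side, so M = (39.40, 0.000). The tangent condition forces UM to be normal to ZM, so U = M + (0, -11.2) = (39.40, -11.20). On A1, M sits at bearing 90° from U; a 62° counterclockwise sweep puts A at bearing 152°, so A = U + 11.2·(cos 152°, sin 152°) = (29.51, -5.942). The tangent condition forces UA to be normal to AS, so AS runs along (−sin 152°, cos 152°); with |AS| = 31.1, S = (14.91, -33.40). Then |MS| = |S − M| = 41.42.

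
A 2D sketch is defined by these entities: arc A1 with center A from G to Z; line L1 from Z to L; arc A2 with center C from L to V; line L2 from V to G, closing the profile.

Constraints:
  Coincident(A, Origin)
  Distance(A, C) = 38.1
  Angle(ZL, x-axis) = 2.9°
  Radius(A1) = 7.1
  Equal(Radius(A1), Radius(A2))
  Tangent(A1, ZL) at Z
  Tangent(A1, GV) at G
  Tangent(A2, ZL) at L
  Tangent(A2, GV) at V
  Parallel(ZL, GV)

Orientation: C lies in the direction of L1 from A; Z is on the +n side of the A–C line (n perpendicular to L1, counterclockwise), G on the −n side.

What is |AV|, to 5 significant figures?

38.756

The slot axis is L1's direction at 2.9°, so u = (cos 2.9°, sin 2.9°) = (0.99872, 0.050593) and n = (−sin 2.9°, cos 2.9°) = (-0.050593, 0.99872). A is at the origin and C lies 38.1 along u from A, so C = 38.1·u = (38.051, 1.9276). Tangency of A1 to both parallel lines with radius 7.1 puts Z and G at A ± 7.1·n: Z = (-0.35921, 7.0909), G = (0.35921, -7.0909). Equal radii place L and V the same way about C: L = C + 7.1·n = (37.692, 9.0185), V = C − 7.1·n = (38.410, -5.1633). Then |AV| = |V − A| = 38.756.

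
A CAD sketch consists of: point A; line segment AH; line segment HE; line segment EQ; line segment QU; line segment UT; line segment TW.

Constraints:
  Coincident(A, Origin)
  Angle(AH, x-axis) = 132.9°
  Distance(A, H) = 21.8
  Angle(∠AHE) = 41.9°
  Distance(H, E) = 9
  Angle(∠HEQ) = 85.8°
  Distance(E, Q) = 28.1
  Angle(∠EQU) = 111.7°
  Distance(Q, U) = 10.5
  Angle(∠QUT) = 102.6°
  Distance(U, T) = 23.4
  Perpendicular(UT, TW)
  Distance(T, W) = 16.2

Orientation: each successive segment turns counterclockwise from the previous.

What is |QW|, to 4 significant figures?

26.37

A is at the origin; AH runs at 132.9° with length 21.8, so H = (-14.84, 15.97). ∠AHE = 41.9° gives HE at -89.00° from the x-axis; with |HE| = 9.0, E = (-14.68, 6.971). ∠HEQ = 85.8° gives EQ at 5.200° from the x-axis; with |EQ| = 28.1, Q = (13.30, 9.518). ∠EQU = 111.7° gives QU at 73.50° from the x-axis; with |QU| = 10.5, U = (16.28, 19.59). ∠QUT = 102.6° gives UT at 150.9° from the x-axis; with |UT| = 23.4, T = (-4.162, 30.97). The perpendicularity gives TW at right angles to UT, so TW runs at -119.1°; with |TW| = 16.2, W = (-12.04, 16.81). Then |QW| = |W − Q| = 26.37.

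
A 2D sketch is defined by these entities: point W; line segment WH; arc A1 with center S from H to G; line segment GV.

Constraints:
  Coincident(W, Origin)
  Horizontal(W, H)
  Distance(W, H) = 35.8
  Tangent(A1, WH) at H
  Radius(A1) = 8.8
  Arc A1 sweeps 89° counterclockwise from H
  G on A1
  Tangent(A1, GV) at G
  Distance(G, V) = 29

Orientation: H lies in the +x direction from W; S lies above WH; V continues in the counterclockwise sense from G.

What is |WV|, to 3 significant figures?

58.7

W is at the origin; WH is horizontal with |WH| = 35.8 and H on the +x side, so H = (35.8, 0.00). The tangent condition forces SH to be normal to WH, so S = H + (0, 8.8) = (35.8, 8.80). On A1, H sits at bearing -90° from S; an 89° counterclockwise sweep puts G at bearing -1°, so G = S + 8.8·(cos -1°, sin -1°) = (44.6, 8.65). A1 meets GV tangentially, so SG is at right angles to GV, so GV runs along (−sin -1°, cos -1°); with |GV| = 29.0, V = (45.1, 37.6). Then |WV| = |V − W| = 58.7.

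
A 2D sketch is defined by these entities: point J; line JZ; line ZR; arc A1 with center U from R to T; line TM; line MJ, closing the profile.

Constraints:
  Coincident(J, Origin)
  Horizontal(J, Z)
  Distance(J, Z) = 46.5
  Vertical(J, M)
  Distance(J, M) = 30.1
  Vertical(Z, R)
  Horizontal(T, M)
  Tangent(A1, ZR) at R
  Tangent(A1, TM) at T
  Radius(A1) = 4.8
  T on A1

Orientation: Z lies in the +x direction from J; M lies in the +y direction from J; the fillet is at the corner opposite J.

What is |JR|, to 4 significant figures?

52.94

J is at the origin; JZ is horizontal with |JZ| = 46.5 and Z on the +x side, so Z = (46.50, 0.000). J and M share the same x with |JM| = 30.1 and M on the +y side, so M = (0.000, 30.10). The virtual corner opposite J is at (46.50, 30.10). A1 meets ZR tangentially, so UR is at right angles to ZR and A1 meets TM tangentially, so UT is at right angles to TM, with radius 4.8, so the center U sits 4.8 in from both sides at U = (41.70, 25.30). That places the tangent points at R = (46.50, 25.30) on ZR and T = (41.70, 30.10) on TM. Then |JR| = |R − J| = 52.94.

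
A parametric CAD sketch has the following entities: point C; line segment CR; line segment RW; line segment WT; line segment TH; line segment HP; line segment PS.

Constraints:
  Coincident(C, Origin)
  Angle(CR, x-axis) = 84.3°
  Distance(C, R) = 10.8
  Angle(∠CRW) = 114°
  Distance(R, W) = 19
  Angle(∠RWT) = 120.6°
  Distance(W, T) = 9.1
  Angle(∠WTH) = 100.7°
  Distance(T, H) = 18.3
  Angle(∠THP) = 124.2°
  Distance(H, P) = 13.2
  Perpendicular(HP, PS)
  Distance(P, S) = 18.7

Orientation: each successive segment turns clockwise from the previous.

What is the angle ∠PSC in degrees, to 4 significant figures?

14.03°

C is at the origin; CR runs at 84.3° with length 10.8, so R = (1.073, 10.75). ∠CRW = 114.0° gives RW at 18.30° from the x-axis; with |RW| = 19.0, W = (19.11, 16.71). ∠RWT = 120.6° gives WT at -41.10° from the x-axis; with |WT| = 9.1, T = (25.97, 10.73). ∠WTH = 100.7° gives TH at -120.4° from the x-axis; with |TH| = 18.3, H = (16.71, -5.054). ∠THP = 124.2° gives HP at -176.2° from the x-axis; with |HP| = 13.2, P = (3.538, -5.928). HP ⟂ PS, so PS runs at 93.80°; with |PS| = 18.7, S = (2.298, 12.73). Then cos ∠PSC = SP·SC / (|SP||SC|), giving 14.03°.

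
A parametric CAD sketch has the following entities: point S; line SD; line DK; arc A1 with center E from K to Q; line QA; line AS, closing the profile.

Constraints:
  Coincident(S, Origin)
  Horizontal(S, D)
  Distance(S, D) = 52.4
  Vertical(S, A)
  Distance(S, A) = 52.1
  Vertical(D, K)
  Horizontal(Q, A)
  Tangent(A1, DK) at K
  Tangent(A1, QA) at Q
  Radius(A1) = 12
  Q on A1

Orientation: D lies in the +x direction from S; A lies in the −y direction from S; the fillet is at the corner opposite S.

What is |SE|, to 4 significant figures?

56.92

S and A share the same x with |SA| = 52.1 and A on the −y side, so A = (0.000, -52.10). The virtual corner opposite S is at (52.40, -52.10). Tangency of A1 to DK means the radius EK is perpendicular to DK and tangency of A1 to QA means the radius EQ is perpendicular to QA, with radius 12.0, so the center E sits 12.0 in from both sides at E = (40.40, -40.10). Then |SE| = |E − S| = 56.92.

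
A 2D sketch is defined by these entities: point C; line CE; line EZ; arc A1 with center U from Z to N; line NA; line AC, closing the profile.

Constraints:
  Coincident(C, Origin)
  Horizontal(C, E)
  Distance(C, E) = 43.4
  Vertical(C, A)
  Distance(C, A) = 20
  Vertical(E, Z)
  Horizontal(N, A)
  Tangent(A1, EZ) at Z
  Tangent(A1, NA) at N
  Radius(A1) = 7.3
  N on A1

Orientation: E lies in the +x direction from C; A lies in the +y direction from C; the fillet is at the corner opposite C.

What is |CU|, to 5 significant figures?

38.269

CA is vertical with |CA| = 20.0 and A on the +y side, so A = (0.0000, 20.000). The virtual corner opposite C is at (43.400, 20.000). The tangent condition forces UZ to be normal to EZ and tangency of A1 to NA means the radius UN is perpendicular to NA, with radius 7.3, so the center U sits 7.3 in from both sides at U = (36.100, 12.700). Then |CU| = |U − C| = 38.269.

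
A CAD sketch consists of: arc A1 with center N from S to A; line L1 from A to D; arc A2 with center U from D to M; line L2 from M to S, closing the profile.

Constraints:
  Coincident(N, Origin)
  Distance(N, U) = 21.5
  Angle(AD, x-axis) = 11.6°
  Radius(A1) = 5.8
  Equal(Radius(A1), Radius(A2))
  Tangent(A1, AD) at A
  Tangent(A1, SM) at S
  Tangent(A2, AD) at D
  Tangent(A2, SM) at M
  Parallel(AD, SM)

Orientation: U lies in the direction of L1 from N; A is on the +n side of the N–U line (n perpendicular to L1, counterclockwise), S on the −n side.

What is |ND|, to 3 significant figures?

22.3

Tangency of A1 to both parallel lines with radius 5.8 puts A and S at N ± 5.8·n: A = (-1.17, 5.68), S = (1.17, -5.68). Equal radii place D and M the same way about U: D = U + 5.8·n = (19.9, 10.0), M = U − 5.8·n = (22.2, -1.36). Then |ND| = |D − N| = 22.3.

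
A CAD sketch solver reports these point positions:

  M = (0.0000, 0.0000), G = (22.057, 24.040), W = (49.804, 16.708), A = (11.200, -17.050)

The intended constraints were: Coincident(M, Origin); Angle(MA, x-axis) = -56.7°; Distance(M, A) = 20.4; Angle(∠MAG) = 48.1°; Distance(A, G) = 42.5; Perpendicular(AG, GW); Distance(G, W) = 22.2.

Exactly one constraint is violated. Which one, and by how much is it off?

Distance(G, W) = 22.2 — off by 6.50.

M = (0.00, 0.00) ✓; MA at -56.70° ✓; |MA| = 20.40 ✓; ∠MAG = 48.10° ✓; |AG| = 42.50 ✓; ∠(AG, GW) = 90.00° ✓; |GW| = 28.70 ✗.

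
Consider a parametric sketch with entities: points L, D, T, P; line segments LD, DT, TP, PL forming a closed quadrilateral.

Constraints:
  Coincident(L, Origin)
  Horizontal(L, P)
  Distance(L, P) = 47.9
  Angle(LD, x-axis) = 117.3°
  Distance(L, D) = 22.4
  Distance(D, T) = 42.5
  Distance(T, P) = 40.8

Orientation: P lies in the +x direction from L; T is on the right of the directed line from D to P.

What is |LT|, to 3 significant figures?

20.1

L is at the origin; L and P share the same y with |LP| = 47.9 and P in +x, so P = (47.9, 0). LD runs at 117.3° with |LD| = 22.4, so D = (-10.3, 19.9). T is determined by |DT| = 42.5 and |TP| = 40.8 together: it lies at the intersection of circle(D, 42.5) and circle(P, 40.8). With |DP| = 61.5, the foot of the radical line on DP is 31.9 from D and the perpendicular offset is √(42.5² − 31.9²) = 28.1. Taking the right-of-DP solution: T = (10.8, -17.0).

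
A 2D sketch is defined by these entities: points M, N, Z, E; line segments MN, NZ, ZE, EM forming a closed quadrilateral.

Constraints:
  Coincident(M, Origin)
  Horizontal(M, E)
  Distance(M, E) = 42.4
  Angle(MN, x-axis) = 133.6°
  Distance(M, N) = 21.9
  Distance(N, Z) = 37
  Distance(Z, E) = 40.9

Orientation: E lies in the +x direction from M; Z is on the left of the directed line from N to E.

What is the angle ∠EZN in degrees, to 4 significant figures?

99.82°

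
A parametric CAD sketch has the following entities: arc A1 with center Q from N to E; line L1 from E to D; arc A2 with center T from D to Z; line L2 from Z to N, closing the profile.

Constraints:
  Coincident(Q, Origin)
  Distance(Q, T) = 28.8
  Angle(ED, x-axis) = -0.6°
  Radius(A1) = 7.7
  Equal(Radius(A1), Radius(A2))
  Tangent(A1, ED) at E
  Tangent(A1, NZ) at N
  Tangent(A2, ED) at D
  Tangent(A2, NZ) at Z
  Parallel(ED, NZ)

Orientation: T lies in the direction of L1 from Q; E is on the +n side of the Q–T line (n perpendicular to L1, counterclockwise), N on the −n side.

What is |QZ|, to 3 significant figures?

29.8

The slot axis is L1's direction at -0.6°, so u = (cos -0.6°, sin -0.6°) = (1.00, -0.0105) and n = (−sin -0.6°, cos -0.6°) = (0.0105, 1.00). Q is at the origin and T lies 28.8 along u from Q, so T = 28.8·u = (28.8, -0.302). Tangency of A1 to both parallel lines with radius 7.7 puts E and N at Q ± 7.7·n: E = (0.0806, 7.70), N = (-0.0806, -7.70). Equal radii place D and Z the same way about T: D = T + 7.7·n = (28.9, 7.40), Z = T − 7.7·n = (28.7, -8.00). Then |QZ| = |Z − Q| = 29.8.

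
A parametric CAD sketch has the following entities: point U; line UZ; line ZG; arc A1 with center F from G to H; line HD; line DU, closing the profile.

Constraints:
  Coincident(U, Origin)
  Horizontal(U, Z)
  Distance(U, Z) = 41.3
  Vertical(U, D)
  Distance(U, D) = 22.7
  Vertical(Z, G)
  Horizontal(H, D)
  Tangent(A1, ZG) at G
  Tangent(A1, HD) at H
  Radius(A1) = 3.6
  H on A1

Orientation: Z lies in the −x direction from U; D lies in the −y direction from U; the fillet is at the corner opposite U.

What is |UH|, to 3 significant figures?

44.0

The virtual corner opposite U is at (-41.3, -22.7). Tangency of A1 to ZG means the radius FG is perpendicular to ZG and tangency of A1 to HD means the radius FH is perpendicular to HD, with radius 3.6, so the center F sits 3.6 in from both sides at F = (-37.7, -19.1). That places the tangent points at G = (-41.3, -19.1) on ZG and H = (-37.7, -22.7) on HD. Then |UH| = |H − U| = 44.0.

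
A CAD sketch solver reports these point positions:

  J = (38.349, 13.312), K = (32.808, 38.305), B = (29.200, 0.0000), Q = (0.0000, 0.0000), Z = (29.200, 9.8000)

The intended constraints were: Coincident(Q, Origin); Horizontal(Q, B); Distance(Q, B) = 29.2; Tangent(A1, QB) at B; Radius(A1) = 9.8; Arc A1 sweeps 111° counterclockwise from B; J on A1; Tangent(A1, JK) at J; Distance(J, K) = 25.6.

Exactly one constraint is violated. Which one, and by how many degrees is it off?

Tangent(A1, JK) at J — off by 8.50°.

Q = (0.00, 0.00) ✓; Q.y = 0.00, B.y = 0.00 ✓; |QB| = 29.20 ✓; ∠(ZB, BQ) = 90.00° ✓; |ZB| = 9.800 ✓; bearing(Z→J) − bearing(Z→B) = 111.0° ✓; |ZJ| = 9.800 ✓; ∠(ZJ, JK) = 98.50° ✗; |JK| = 25.60 ✓.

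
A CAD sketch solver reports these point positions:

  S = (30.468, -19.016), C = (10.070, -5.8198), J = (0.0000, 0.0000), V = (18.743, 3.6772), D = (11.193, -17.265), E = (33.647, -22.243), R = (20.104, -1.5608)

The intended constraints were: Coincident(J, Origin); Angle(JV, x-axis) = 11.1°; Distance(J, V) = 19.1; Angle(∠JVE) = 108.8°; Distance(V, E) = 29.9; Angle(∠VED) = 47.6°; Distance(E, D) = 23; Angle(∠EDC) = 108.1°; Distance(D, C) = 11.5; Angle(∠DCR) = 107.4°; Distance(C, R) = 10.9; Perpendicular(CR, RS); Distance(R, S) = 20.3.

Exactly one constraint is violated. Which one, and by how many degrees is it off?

Perpendicular(CR, RS) — off by 7.70°.

J = (0.00, 0.00) ✓; JV at 11.10° ✓; |JV| = 19.10 ✓; ∠JVE = 108.8° ✓; |VE| = 29.90 ✓; ∠VED = 47.60° ✓; |ED| = 23.00 ✓; ∠EDC = 108.1° ✓; |DC| = 11.50 ✓; ∠DCR = 107.4° ✓; |CR| = 10.90 ✓; ∠(CR, RS) = 82.30° ✗; |RS| = 20.30 ✓.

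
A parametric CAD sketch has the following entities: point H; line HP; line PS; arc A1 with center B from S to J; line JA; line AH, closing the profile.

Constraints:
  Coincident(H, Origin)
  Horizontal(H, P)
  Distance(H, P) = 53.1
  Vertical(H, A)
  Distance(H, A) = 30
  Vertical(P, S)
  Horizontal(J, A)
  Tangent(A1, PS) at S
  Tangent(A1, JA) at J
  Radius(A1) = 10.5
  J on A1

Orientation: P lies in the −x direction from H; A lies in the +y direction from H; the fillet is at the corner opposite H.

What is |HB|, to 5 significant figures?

46.851

H is at the origin; H and P share the same y with |HP| = 53.1 and P on the −x side, so P = (-53.100, 0.0000). H and A share the same x with |HA| = 30.0 and A on the +y side, so A = (0.0000, 30.000). The virtual corner opposite H is at (-53.100, 30.000). A1 meets PS tangentially, so BS is at right angles to PS and since A1 is tangent to JA there, BJ ⟂ JA, with radius 10.5, so the center B sits 10.5 in from both sides at B = (-42.600, 19.500). Then |HB| = |B − H| = 46.851.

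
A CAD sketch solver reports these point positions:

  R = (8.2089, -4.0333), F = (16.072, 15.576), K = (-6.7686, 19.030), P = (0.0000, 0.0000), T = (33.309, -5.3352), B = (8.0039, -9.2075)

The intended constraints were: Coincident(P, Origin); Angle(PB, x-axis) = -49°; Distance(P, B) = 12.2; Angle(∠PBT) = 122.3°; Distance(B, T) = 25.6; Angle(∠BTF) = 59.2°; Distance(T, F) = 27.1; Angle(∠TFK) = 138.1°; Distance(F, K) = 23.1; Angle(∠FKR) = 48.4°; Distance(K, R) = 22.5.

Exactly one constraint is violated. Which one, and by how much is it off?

Distance(K, R) = 22.5 — off by 5.00.

P = (0.00, 0.00) ✓; PB at -49.00° ✓; |PB| = 12.20 ✓; ∠PBT = 122.3° ✓; |BT| = 25.60 ✓; ∠BTF = 59.20° ✓; |TF| = 27.10 ✓; ∠TFK = 138.1° ✓; |FK| = 23.10 ✓; ∠FKR = 48.40° ✓; |KR| = 27.50 ✗.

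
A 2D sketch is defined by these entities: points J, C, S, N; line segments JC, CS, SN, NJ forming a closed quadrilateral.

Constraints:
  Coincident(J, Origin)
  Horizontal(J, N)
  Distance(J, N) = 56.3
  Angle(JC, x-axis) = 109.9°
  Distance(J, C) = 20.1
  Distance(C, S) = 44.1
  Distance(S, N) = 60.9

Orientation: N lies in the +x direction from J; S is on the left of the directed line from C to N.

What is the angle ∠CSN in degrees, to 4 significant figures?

75.89°

Checks: |CS| = 44.10 ✓; |SN| = 60.90 ✓.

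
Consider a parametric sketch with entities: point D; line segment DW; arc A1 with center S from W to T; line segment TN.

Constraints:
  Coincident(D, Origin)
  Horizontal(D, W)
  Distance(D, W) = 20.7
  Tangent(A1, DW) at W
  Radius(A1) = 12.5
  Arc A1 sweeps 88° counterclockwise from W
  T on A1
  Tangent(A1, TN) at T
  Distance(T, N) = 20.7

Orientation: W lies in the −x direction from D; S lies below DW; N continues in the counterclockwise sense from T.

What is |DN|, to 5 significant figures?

47.147

On A1, W sits at bearing 90° from S; an 88° counterclockwise sweep puts T at bearing 178°, so T = S + 12.5·(cos 178°, sin 178°) = (-33.192, -12.064). Since A1 is tangent to TN there, ST ⟂ TN, so TN runs along (−sin 178°, cos 178°); with |TN| = 20.7, N = (-33.915, -32.751). Then |DN| = |N − D| = 47.147.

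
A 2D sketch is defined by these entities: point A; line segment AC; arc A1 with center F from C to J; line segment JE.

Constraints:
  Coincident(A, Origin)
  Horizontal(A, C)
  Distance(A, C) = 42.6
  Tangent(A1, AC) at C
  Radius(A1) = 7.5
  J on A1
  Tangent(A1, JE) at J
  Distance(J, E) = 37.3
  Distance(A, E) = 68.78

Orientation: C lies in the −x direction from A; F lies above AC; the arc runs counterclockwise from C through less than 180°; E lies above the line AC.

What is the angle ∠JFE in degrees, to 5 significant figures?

78.631°

A is at the origin; A and C share the same y with |AC| = 42.6 and C on the −x side, so C = (-42.600, 0.0000). Tangency of A1 to AC means the radius FC is perpendicular to AC, so F = C + (0, 7.5) = (-42.600, 7.5000). Since FJ ⟂ JE (tangency), |FE| = √(7.5² + 37.3²) = 38.047 regardless of where J sits on A1. So E lies on both circle(A, 68.78) and circle(F, 38.047); the above-AC intersection is E = (-52.717, 44.177). J is the foot of the tangent from E: J = (-35.905, 10.880).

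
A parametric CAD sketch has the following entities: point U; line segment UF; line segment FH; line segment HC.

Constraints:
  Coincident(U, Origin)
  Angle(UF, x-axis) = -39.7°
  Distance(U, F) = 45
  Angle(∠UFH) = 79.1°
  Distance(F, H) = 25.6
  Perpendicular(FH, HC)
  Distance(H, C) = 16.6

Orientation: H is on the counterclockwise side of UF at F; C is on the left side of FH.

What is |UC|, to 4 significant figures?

32.45

U is at the origin; UF runs at -39.7° with length 45.0, so F = 45.0·(cos -39.7°, sin -39.7°) = (34.62, -28.74). ∠UFH = 79.1°, so FH runs at -39.7° + (180° − 79.1°) = 61.20° from the x-axis; with |FH| = 25.6, H = F + 25.6·(cos 61.20°, sin 61.20°) = (46.96, -6.311). The perpendicularity gives HC at right angles to FH; with |HC| = 16.6 on the left of FH, C = H + 16.6·(-0.8763, 0.4818) = (32.41, 1.686). Then |UC| = |C − U| = 32.45.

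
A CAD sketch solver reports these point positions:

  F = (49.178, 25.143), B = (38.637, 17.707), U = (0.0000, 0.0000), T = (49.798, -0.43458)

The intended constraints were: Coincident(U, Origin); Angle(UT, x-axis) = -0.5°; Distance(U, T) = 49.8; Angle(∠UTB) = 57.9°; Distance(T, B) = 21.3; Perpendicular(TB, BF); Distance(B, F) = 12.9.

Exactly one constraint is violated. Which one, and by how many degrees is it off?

Perpendicular(TB, BF) — off by 3.60°.

U = (0.00, 0.00) ✓; UT at -0.5000° ✓; |UT| = 49.80 ✓; ∠UTB = 57.90° ✓; |TB| = 21.30 ✓; ∠(TB, BF) = 86.40° ✗; |BF| = 12.90 ✓.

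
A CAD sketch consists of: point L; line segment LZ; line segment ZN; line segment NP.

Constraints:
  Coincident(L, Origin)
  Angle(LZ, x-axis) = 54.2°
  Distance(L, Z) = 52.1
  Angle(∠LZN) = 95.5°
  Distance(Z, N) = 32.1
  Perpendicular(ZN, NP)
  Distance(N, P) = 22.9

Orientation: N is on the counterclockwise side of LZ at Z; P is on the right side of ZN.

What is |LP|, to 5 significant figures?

83.457

L is at the origin; LZ runs at 54.2° with length 52.1, so Z = 52.1·(cos 54.2°, sin 54.2°) = (30.476, 42.256). ∠LZN = 95.5°, so ZN runs at 54.2° + (180° − 95.5°) = 138.70° from the x-axis; with |ZN| = 32.1, N = Z + 32.1·(cos 138.70°, sin 138.70°) = (6.3607, 63.442). The perpendicularity gives NP at right angles to ZN; with |NP| = 22.9 on the right of ZN, P = N + 22.9·(0.66000, 0.75126) = (21.475, 80.646). Then |LP| = |P − L| = 83.457.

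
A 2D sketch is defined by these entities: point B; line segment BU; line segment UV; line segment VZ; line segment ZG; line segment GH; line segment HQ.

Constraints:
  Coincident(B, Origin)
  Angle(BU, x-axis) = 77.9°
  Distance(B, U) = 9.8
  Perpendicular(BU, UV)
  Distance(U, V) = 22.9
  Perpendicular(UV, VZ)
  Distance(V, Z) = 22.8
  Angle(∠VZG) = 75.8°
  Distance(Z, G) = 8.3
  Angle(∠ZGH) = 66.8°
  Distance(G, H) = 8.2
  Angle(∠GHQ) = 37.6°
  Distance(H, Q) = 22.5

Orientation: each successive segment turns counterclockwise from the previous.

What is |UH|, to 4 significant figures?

24.42

∠VZG = 75.8° gives ZG at 2.100° from the x-axis; with |ZG| = 8.3, G = (-16.82, -7.607). ∠ZGH = 66.8° gives GH at 115.3° from the x-axis; with |GH| = 8.2, H = (-20.33, -0.1933). Then |UH| = |H − U| = 24.42.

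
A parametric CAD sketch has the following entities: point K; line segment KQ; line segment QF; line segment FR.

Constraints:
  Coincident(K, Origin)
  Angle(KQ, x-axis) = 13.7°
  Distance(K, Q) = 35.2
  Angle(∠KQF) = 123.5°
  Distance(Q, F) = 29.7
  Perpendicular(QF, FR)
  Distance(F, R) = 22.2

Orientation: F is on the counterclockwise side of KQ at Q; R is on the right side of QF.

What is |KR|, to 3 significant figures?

71.2

K is at the origin; KQ runs at 13.7° with length 35.2, so Q = 35.2·(cos 13.7°, sin 13.7°) = (34.2, 8.34). ∠KQF = 123.5°, so QF runs at 13.7° + (180° − 123.5°) = 70.2° from the x-axis; with |QF| = 29.7, F = Q + 29.7·(cos 70.2°, sin 70.2°) = (44.3, 36.3). QF is perpendicular to FR; with |FR| = 22.2 on the right of QF, R = F + 22.2·(0.941, -0.339) = (65.1, 28.8). Then |KR| = |R − K| = 71.2.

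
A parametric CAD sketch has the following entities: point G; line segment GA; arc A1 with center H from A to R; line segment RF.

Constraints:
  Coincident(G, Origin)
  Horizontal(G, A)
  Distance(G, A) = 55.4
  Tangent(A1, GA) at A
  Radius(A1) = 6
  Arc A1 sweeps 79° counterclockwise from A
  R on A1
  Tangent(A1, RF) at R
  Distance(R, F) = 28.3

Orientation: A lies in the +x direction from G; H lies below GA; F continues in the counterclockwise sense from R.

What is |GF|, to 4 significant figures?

54.87

G is at the origin; GA is horizontal with |GA| = 55.4 and A on the +x side, so A = (55.40, 0.000). A1 meets GA tangentially, so HA is at right angles to GA, so H = A + (0, -6) = (55.40, -6.000). On A1, A sits at bearing 90° from H; a 79° counterclockwise sweep puts R at bearing 169°, so R = H + 6.0·(cos 169°, sin 169°) = (49.51, -4.855). Since A1 is tangent to RF there, HR ⟂ RF, so RF runs along (−sin 169°, cos 169°); with |RF| = 28.3, F = (44.11, -32.64). Then |GF| = |F − G| = 54.87.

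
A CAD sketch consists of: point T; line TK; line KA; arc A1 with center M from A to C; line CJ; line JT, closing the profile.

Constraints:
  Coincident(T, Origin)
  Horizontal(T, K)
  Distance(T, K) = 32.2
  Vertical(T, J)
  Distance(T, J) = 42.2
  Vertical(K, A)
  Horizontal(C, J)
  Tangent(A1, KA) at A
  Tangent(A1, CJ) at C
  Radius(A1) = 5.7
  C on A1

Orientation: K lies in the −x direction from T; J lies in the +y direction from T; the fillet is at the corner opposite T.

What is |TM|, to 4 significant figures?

45.11

T is at the origin; T and K share the same y with |TK| = 32.2 and K on the −x side, so K = (-32.20, 0.000). TJ is vertical with |TJ| = 42.2 and J on the +y side, so J = (0.000, 42.20). The virtual corner opposite T is at (-32.20, 42.20). The tangent condition forces MA to be normal to KA and tangency of A1 to CJ means the radius MC is perpendicular to CJ, with radius 5.7, so the center M sits 5.7 in from both sides at M = (-26.50, 36.50). Then |TM| = |M − T| = 45.11.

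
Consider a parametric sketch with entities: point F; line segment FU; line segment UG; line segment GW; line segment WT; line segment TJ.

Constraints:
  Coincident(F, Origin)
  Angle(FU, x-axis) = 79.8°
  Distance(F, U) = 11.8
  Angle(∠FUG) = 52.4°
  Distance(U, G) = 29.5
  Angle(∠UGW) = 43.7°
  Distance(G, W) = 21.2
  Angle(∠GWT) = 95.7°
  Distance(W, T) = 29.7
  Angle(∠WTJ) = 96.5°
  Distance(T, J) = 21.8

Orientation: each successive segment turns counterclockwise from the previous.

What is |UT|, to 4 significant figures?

9.597

F is at the origin; FU runs at 79.8° with length 11.8, so U = (2.090, 11.61). ∠FUG = 52.4° gives UG at -152.6° from the x-axis; with |UG| = 29.5, G = (-24.10, -1.962). ∠UGW = 43.7° gives GW at -16.30° from the x-axis; with |GW| = 21.2, W = (-3.753, -7.913). ∠GWT = 95.7° gives WT at 68.00° from the x-axis; with |WT| = 29.7, T = (7.373, 19.62). Then |UT| = |T − U| = 9.597.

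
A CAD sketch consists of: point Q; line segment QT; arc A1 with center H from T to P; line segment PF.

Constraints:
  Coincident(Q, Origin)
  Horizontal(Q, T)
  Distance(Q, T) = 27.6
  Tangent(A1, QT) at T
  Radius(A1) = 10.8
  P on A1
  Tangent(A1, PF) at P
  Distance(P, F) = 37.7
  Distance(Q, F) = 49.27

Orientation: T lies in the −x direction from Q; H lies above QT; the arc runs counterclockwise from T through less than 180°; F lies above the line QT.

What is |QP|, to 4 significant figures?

19.51

Checks: |HP| = 10.80 ✓; ∠(HP, PF) = 90.00° ✓; |PF| = 37.70 ✓; |QF| = 49.27 ✓.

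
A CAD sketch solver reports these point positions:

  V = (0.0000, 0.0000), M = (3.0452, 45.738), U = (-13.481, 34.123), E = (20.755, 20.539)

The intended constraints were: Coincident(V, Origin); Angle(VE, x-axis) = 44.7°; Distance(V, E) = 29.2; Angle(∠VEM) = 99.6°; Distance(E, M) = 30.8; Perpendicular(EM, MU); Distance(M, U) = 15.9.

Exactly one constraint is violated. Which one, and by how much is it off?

Distance(M, U) = 15.9 — off by 4.30.

V = (0.00, 0.00) ✓; VE at 44.70° ✓; |VE| = 29.20 ✓; ∠VEM = 99.60° ✓; |EM| = 30.80 ✓; ∠(EM, MU) = 90.00° ✓; |MU| = 20.20 ✗.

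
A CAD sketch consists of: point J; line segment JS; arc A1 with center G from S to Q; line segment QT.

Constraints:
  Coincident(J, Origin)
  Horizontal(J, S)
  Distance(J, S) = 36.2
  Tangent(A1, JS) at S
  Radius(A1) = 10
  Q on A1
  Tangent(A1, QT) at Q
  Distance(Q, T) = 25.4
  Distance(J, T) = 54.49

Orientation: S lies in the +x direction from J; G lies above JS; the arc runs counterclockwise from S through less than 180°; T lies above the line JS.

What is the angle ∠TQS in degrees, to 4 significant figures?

128.2°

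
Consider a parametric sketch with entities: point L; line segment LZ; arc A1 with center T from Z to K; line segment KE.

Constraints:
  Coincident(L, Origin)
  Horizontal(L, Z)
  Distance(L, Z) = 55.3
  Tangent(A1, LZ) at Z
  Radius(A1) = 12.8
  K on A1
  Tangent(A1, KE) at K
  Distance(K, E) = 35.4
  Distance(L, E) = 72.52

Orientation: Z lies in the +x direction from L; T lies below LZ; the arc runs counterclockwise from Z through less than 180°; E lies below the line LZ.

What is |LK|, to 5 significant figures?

45.885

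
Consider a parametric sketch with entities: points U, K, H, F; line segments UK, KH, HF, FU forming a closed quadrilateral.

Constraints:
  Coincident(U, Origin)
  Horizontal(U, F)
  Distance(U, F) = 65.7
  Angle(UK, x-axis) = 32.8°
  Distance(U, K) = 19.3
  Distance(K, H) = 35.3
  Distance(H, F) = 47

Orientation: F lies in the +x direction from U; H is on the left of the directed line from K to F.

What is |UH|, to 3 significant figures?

53.9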